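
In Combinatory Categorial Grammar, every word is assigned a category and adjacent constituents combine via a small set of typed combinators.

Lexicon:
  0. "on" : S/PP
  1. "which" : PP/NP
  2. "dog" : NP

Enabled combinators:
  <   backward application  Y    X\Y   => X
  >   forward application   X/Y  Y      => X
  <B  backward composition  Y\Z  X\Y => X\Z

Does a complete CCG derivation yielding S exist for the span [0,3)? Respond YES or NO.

[0,3] S   >
  [0,1] "on" : S/PP
  [1,3] PP   >
    [1,2] "which" : PP/NP
    [2,3] "dog" : NP

YES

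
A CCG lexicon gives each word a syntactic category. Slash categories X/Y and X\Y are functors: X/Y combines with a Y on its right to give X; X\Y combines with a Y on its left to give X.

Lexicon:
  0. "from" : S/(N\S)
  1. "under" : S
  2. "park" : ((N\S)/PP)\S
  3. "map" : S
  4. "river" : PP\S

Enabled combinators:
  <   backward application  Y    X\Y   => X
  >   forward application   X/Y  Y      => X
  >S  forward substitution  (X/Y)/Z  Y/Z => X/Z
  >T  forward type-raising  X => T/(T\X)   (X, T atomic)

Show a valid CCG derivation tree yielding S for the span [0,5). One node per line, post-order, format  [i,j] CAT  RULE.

[0,5] S   >
  [0,1] "from" : S/(N\S)
  [1,5] N\S   >
    [1,3] (N\S)/PP   <
      [1,2] "under" : S
      [2,3] "park" : ((N\S)/PP)\S
    [3,5] PP   <
      [3,4] "map" : S
      [4,5] "river" : PP\S

[0,1] S/(N\S)  lex  "from"
[1,2] S  lex  "under"
[2,3] ((N\S)/PP)\S  lex  "park"
[1,3] (N\S)/PP  <  k=2
[3,4] S  lex  "map"
[4,5] PP\S  lex  "river"
[3,5] PP  <  k=4
[1,5] N\S  >  k=3
[0,5] S  >  k=1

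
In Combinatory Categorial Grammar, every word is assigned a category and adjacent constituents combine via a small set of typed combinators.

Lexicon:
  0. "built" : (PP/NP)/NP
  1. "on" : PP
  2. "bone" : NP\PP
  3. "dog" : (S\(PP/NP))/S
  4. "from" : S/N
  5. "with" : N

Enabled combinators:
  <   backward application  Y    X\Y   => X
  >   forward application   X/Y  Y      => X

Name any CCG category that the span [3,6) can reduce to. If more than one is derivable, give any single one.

[0,6] S   <
  [0,3] PP/NP   >
    [0,1] "built" : (PP/NP)/NP
    [1,3] NP   <
      [1,2] "on" : PP
      [2,3] "bone" : NP\PP
  [3,6] S\(PP/NP)   >
    [3,4] "dog" : (S\(PP/NP))/S
    [4,6] S   >
      [4,5] "from" : S/N
      [5,6] "with" : N

S\(PP/NP)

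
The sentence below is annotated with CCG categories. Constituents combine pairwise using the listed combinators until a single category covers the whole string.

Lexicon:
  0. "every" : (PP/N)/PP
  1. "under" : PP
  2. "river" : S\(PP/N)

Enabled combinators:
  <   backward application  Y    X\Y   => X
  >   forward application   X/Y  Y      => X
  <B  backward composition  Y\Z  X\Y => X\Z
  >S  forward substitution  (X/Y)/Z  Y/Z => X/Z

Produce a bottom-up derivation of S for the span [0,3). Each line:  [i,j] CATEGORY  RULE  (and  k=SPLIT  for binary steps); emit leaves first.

[0,1] (PP/N)/PP  lex  "every"
[1,2] PP  lex  "under"
[0,2] PP/N  >  k=1
[2,3] S\(PP/N)  lex  "river"
[0,3] S  <  k=2

[0,3] S   <
  [0,2] PP/N   >
    [0,1] "every" : (PP/N)/PP
    [1,2] "under" : PP
  [2,3] "river" : S\(PP/N)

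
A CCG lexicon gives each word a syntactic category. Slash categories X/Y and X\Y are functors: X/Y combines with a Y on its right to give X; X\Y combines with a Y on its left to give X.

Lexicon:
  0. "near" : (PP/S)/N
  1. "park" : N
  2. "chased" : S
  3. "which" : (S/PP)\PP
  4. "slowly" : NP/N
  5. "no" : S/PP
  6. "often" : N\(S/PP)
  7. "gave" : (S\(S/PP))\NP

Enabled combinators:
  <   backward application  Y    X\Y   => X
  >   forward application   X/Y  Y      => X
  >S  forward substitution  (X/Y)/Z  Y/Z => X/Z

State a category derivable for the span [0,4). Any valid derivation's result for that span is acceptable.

S/PP

[0,8] S   <
  [0,4] S/PP   <
    [0,3] PP   >
      [0,2] PP/S   >
        [0,1] "near" : (PP/S)/N
        [1,2] "park" : N
      [2,3] "chased" : S
    [3,4] "which" : (S/PP)\PP
  [4,8] S\(S/PP)   <
    [4,7] NP   >
      [4,5] "slowly" : NP/N
      [5,7] N   <
        [5,6] "no" : S/PP
        [6,7] "often" : N\(S/PP)
    [7,8] "gave" : (S\(S/PP))\NP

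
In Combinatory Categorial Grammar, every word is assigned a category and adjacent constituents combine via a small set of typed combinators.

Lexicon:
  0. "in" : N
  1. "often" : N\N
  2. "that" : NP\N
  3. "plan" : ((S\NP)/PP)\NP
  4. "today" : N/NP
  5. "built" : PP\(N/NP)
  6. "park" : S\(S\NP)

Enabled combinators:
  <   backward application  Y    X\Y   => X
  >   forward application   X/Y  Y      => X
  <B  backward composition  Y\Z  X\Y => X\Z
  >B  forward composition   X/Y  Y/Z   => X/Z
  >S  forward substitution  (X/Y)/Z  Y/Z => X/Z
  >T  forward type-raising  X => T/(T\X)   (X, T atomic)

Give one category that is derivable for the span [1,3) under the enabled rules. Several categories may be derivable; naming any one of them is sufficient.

NP\N

[0,7] S   <
  [0,6] S\NP   >
    [0,4] (S\NP)/PP   <
      [0,3] NP   >
        [0,1] NP/(NP\N)   >T
          [0,1] "in" : N
        [1,3] NP\N   <B
          [1,2] "often" : N\N
          [2,3] "that" : NP\N
      [3,4] "plan" : ((S\NP)/PP)\NP
    [4,6] PP   <
      [4,5] "today" : N/NP
      [5,6] "built" : PP\(N/NP)
  [6,7] "park" : S\(S\NP)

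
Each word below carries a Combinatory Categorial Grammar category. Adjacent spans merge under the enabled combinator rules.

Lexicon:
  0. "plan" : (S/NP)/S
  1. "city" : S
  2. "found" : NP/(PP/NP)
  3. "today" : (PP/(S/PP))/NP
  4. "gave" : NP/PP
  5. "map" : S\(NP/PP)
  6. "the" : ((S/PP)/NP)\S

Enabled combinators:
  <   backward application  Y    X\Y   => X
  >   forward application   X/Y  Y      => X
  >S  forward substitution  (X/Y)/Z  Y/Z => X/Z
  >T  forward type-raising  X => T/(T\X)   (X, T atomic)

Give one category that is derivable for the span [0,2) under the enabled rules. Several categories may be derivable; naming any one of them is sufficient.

[0,7] S   >
  [0,2] S/NP   >
    [0,1] "plan" : (S/NP)/S
    [1,2] "city" : S
  [2,7] NP   >
    [2,3] "found" : NP/(PP/NP)
    [3,7] PP/NP   >S
      [3,4] "today" : (PP/(S/PP))/NP
      [4,7] (S/PP)/NP   <
        [4,6] S   <
          [4,5] "gave" : NP/PP
          [5,6] "map" : S\(NP/PP)
        [6,7] "the" : ((S/PP)/NP)\S

S/NP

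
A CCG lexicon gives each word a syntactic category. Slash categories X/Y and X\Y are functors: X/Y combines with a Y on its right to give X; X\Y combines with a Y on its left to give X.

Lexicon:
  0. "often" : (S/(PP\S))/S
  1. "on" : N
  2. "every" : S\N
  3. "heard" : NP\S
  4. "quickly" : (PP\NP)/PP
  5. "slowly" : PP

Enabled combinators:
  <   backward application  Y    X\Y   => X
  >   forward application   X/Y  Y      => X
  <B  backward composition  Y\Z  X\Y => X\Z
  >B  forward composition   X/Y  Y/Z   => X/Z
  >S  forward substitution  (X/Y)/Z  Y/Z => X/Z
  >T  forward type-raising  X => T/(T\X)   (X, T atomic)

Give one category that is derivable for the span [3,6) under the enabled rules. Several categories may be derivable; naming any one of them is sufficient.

[0,6] S   >
  [0,3] S/(PP\S)   >
    [0,1] "often" : (S/(PP\S))/S
    [1,3] S   <
      [1,2] "on" : N
      [2,3] "every" : S\N
  [3,6] PP\S   <B
    [3,4] "heard" : NP\S
    [4,6] PP\NP   >
      [4,5] "quickly" : (PP\NP)/PP
      [5,6] "slowly" : PP

PP\S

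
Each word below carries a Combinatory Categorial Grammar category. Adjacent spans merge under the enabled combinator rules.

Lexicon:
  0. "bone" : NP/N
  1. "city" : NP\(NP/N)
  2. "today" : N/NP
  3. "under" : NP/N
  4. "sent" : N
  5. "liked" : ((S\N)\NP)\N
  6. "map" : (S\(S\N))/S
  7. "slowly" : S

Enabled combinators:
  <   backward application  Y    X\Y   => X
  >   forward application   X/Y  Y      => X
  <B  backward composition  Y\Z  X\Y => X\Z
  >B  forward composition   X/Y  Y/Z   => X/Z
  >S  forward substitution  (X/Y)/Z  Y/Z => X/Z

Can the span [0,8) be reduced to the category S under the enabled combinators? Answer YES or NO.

YES

[0,8] S   <
  [0,2] NP   <
    [0,1] "bone" : NP/N
    [1,2] "city" : NP\(NP/N)
  [2,8] S\NP   <B
    [2,6] (S\N)\NP   <
      [2,5] N   >
        [2,3] "today" : N/NP
        [3,5] NP   >
          [3,4] "under" : NP/N
          [4,5] "sent" : N
      [5,6] "liked" : ((S\N)\NP)\N
    [6,8] S\(S\N)   >
      [6,7] "map" : (S\(S\N))/S
      [7,8] "slowly" : S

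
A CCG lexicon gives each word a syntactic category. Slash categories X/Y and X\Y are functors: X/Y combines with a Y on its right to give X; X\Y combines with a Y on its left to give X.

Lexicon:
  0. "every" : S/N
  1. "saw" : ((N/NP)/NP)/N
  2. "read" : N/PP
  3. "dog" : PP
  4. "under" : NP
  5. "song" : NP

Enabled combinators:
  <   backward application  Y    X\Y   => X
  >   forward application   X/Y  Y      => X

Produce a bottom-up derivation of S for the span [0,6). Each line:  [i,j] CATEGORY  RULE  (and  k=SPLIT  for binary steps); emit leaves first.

[0,6] S   >
  [0,1] "every" : S/N
  [1,6] N   >
    [1,5] N/NP   >
      [1,4] (N/NP)/NP   >
        [1,2] "saw" : ((N/NP)/NP)/N
        [2,4] N   >
          [2,3] "read" : N/PP
          [3,4] "dog" : PP
      [4,5] "under" : NP
    [5,6] "song" : NP

[0,1] S/N  lex  "every"
[1,2] ((N/NP)/NP)/N  lex  "saw"
[2,3] N/PP  lex  "read"
[3,4] PP  lex  "dog"
[2,4] N  >  k=3
[1,4] (N/NP)/NP  >  k=2
[4,5] NP  lex  "under"
[1,5] N/NP  >  k=4
[5,6] NP  lex  "song"
[1,6] N  >  k=5
[0,6] S  >  k=1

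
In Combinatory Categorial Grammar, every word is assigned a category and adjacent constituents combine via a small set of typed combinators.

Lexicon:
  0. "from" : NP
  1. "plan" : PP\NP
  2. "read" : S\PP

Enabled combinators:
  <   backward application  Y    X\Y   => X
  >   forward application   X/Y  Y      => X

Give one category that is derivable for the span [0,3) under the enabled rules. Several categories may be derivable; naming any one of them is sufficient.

[0,3] S   <
  [0,2] PP   <
    [0,1] "from" : NP
    [1,2] "plan" : PP\NP
  [2,3] "read" : S\PP

S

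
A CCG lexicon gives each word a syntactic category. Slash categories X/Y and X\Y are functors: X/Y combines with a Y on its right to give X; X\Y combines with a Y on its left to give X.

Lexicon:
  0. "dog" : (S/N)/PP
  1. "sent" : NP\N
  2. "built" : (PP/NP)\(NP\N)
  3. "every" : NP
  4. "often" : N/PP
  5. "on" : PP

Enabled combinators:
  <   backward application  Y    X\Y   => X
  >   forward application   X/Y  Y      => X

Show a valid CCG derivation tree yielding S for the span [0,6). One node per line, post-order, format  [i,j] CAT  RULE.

[0,6] S   >
  [0,4] S/N   >
    [0,1] "dog" : (S/N)/PP
    [1,4] PP   >
      [1,3] PP/NP   <
        [1,2] "sent" : NP\N
        [2,3] "built" : (PP/NP)\(NP\N)
      [3,4] "every" : NP
  [4,6] N   >
    [4,5] "often" : N/PP
    [5,6] "on" : PP

[0,1] (S/N)/PP  lex  "dog"
[1,2] NP\N  lex  "sent"
[2,3] (PP/NP)\(NP\N)  lex  "built"
[1,3] PP/NP  <  k=2
[3,4] NP  lex  "every"
[1,4] PP  >  k=3
[0,4] S/N  >  k=1
[4,5] N/PP  lex  "often"
[5,6] PP  lex  "on"
[4,6] N  >  k=5
[0,6] S  >  k=4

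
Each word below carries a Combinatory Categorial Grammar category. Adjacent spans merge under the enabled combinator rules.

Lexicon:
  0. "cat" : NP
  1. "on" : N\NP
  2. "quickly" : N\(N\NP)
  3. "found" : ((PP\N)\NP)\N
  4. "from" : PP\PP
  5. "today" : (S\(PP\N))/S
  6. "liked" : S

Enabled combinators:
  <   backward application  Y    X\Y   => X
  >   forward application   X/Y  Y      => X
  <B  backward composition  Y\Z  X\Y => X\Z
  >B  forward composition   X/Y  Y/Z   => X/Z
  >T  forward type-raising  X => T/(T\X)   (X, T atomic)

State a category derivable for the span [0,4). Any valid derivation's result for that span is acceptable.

PP\N

[0,7] S   <
  [0,5] PP\N   <B
    [0,4] PP\N   <
      [0,1] "cat" : NP
      [1,4] (PP\N)\NP   <
        [1,3] N   <
          [1,2] "on" : N\NP
          [2,3] "quickly" : N\(N\NP)
        [3,4] "found" : ((PP\N)\NP)\N
    [4,5] "from" : PP\PP
  [5,7] S\(PP\N)   >
    [5,6] "today" : (S\(PP\N))/S
    [6,7] "liked" : S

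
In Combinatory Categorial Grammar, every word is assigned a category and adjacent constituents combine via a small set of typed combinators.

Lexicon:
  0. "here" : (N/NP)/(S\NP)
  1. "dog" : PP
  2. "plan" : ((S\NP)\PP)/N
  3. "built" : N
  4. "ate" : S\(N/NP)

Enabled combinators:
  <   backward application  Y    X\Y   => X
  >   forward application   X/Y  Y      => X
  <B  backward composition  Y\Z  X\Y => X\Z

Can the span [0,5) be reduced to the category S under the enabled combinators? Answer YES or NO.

[0,5] S   <
  [0,4] N/NP   >
    [0,1] "here" : (N/NP)/(S\NP)
    [1,4] S\NP   <
      [1,2] "dog" : PP
      [2,4] (S\NP)\PP   >
        [2,3] "plan" : ((S\NP)\PP)/N
        [3,4] "built" : N
  [4,5] "ate" : S\(N/NP)

YES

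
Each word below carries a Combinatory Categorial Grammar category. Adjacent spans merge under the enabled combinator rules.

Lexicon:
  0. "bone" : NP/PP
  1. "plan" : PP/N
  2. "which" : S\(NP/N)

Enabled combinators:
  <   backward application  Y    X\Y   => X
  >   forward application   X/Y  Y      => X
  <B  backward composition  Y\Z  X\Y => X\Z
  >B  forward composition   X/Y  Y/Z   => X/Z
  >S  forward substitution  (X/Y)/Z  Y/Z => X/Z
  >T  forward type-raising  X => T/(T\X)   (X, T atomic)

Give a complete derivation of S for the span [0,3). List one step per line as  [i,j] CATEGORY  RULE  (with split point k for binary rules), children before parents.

[0,3] S   <
  [0,2] NP/N   >B
    [0,1] "bone" : NP/PP
    [1,2] "plan" : PP/N
  [2,3] "which" : S\(NP/N)

[0,1] NP/PP  lex  "bone"
[1,2] PP/N  lex  "plan"
[0,2] NP/N  >B  k=1
[2,3] S\(NP/N)  lex  "which"
[0,3] S  <  k=2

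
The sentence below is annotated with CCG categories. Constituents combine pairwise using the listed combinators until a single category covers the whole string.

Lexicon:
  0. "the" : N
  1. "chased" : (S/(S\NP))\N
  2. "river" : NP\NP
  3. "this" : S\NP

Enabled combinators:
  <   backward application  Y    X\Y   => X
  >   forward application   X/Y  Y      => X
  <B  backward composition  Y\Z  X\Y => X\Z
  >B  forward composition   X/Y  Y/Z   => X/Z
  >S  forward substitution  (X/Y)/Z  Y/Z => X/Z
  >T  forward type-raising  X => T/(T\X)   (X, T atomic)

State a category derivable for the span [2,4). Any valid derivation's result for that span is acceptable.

[0,4] S   >
  [0,2] S/(S\NP)   <
    [0,1] "the" : N
    [1,2] "chased" : (S/(S\NP))\N
  [2,4] S\NP   <B
    [2,3] "river" : NP\NP
    [3,4] "this" : S\NP

S\NP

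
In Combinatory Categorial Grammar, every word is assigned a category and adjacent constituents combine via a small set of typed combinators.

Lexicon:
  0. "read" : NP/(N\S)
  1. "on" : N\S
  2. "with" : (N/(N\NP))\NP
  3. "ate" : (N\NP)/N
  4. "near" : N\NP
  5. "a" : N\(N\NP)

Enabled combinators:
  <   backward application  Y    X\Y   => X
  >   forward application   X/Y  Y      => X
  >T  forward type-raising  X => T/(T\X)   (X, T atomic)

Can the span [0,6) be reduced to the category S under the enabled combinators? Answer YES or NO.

NP/(N\S) N\S (N/(N\NP))\NP (N\NP)/N N\NP N\(N\NP)
CKY chart[0,6] = {N, N/(N\N), NP/(NP\N), PP/(PP\N), S/(S\N)}; S ∉ chart

NO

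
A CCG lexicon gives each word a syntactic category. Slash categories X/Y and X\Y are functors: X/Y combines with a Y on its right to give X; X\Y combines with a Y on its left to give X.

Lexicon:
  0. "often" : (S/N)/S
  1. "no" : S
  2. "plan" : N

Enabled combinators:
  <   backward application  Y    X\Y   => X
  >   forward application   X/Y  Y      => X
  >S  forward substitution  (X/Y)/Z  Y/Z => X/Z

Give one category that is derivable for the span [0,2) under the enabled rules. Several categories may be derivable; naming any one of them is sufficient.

S/N

[0,3] S   >
  [0,2] S/N   >
    [0,1] "often" : (S/N)/S
    [1,2] "no" : S
  [2,3] "plan" : N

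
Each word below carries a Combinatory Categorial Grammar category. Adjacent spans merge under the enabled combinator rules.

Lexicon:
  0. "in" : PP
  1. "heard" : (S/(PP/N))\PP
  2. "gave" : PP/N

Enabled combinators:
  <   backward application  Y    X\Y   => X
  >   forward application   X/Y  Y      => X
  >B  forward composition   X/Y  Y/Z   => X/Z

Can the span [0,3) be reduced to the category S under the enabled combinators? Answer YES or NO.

[0,3] S   >
  [0,2] S/(PP/N)   <
    [0,1] "in" : PP
    [1,2] "heard" : (S/(PP/N))\PP
  [2,3] "gave" : PP/N

YES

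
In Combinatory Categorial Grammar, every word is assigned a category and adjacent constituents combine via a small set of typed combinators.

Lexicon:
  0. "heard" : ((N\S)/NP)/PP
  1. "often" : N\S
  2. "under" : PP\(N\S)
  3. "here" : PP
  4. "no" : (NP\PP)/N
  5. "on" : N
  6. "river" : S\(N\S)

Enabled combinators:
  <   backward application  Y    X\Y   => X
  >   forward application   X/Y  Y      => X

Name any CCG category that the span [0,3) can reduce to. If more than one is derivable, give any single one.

(N\S)/NP

[0,7] S   <
  [0,6] N\S   >
    [0,3] (N\S)/NP   >
      [0,1] "heard" : ((N\S)/NP)/PP
      [1,3] PP   <
        [1,2] "often" : N\S
        [2,3] "under" : PP\(N\S)
    [3,6] NP   <
      [3,4] "here" : PP
      [4,6] NP\PP   >
        [4,5] "no" : (NP\PP)/N
        [5,6] "on" : N
  [6,7] "river" : S\(N\S)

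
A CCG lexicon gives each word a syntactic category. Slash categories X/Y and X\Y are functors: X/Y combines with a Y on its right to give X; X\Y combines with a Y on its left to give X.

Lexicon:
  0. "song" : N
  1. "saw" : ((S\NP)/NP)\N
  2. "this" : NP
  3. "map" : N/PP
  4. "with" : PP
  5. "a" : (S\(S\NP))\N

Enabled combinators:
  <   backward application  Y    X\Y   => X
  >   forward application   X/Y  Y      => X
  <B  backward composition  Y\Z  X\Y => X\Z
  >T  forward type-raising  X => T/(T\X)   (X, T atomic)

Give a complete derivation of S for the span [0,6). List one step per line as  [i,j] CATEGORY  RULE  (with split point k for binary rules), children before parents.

[0,6] S   <
  [0,3] S\NP   >
    [0,2] (S\NP)/NP   <
      [0,1] "song" : N
      [1,2] "saw" : ((S\NP)/NP)\N
    [2,3] "this" : NP
  [3,6] S\(S\NP)   <
    [3,5] N   >
      [3,4] "map" : N/PP
      [4,5] "with" : PP
    [5,6] "a" : (S\(S\NP))\N

[0,1] N  lex  "song"
[1,2] ((S\NP)/NP)\N  lex  "saw"
[0,2] (S\NP)/NP  <  k=1
[2,3] NP  lex  "this"
[0,3] S\NP  >  k=2
[3,4] N/PP  lex  "map"
[4,5] PP  lex  "with"
[3,5] N  >  k=4
[5,6] (S\(S\NP))\N  lex  "a"
[3,6] S\(S\NP)  <  k=5
[0,6] S  <  k=3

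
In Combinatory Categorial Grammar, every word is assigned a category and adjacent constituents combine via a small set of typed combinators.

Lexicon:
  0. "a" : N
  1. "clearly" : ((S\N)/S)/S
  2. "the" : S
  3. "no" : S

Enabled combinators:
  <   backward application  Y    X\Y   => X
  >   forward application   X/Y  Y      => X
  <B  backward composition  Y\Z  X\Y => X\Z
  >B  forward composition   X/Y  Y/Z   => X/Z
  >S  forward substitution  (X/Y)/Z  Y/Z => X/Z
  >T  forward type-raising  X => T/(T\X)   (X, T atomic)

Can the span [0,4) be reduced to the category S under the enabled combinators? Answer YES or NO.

YES

[0,4] S   >
  [0,1] S/(S\N)   >T
    [0,1] "a" : N
  [1,4] S\N   >
    [1,3] (S\N)/S   >
      [1,2] "clearly" : ((S\N)/S)/S
      [2,3] "the" : S
    [3,4] "no" : S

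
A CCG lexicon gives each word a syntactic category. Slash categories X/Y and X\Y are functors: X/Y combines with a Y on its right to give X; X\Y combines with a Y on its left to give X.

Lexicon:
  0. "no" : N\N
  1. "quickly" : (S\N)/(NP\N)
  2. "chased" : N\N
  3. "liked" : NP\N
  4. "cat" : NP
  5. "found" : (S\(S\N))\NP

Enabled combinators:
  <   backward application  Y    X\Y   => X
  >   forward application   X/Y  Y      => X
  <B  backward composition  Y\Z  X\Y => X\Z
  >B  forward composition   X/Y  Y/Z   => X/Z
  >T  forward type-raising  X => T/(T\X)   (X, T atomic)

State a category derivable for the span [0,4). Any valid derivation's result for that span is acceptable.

[0,6] S   <
  [0,4] S\N   <B
    [0,1] "no" : N\N
    [1,4] S\N   >
      [1,2] "quickly" : (S\N)/(NP\N)
      [2,4] NP\N   <B
        [2,3] "chased" : N\N
        [3,4] "liked" : NP\N
  [4,6] S\(S\N)   <
    [4,5] "cat" : NP
    [5,6] "found" : (S\(S\N))\NP

S\N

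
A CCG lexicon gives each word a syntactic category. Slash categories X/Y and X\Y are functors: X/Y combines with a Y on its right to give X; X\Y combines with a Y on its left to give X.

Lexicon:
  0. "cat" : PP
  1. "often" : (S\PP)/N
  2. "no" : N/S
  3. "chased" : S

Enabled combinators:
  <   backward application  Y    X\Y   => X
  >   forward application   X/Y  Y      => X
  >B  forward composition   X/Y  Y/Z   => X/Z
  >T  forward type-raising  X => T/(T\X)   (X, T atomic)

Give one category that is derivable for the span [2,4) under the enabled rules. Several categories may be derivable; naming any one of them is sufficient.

N

[0,4] S   >
  [0,1] S/(S\PP)   >T
    [0,1] "cat" : PP
  [1,4] S\PP   >
    [1,2] "often" : (S\PP)/N
    [2,4] N   >
      [2,3] "no" : N/S
      [3,4] "chased" : S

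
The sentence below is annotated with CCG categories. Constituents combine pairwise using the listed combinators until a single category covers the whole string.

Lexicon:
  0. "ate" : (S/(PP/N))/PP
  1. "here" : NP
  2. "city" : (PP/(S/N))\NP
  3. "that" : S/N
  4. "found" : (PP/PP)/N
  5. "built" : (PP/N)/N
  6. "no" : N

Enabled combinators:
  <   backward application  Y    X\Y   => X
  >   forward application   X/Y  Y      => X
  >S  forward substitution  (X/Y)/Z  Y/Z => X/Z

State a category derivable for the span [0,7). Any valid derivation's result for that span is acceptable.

S

[0,7] S   >
  [0,4] S/(PP/N)   >
    [0,1] "ate" : (S/(PP/N))/PP
    [1,4] PP   >
      [1,3] PP/(S/N)   <
        [1,2] "here" : NP
        [2,3] "city" : (PP/(S/N))\NP
      [3,4] "that" : S/N
  [4,7] PP/N   >S
    [4,5] "found" : (PP/PP)/N
    [5,7] PP/N   >
      [5,6] "built" : (PP/N)/N
      [6,7] "no" : N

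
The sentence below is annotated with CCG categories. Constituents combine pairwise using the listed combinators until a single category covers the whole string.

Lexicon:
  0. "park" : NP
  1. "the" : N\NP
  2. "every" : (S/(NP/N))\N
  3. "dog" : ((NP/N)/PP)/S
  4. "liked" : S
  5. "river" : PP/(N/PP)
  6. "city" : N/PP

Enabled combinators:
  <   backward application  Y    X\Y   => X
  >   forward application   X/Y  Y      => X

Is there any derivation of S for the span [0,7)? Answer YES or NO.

YES

[0,7] S   >
  [0,3] S/(NP/N)   <
    [0,2] N   <
      [0,1] "park" : NP
      [1,2] "the" : N\NP
    [2,3] "every" : (S/(NP/N))\N
  [3,7] NP/N   >
    [3,5] (NP/N)/PP   >
      [3,4] "dog" : ((NP/N)/PP)/S
      [4,5] "liked" : S
    [5,7] PP   >
      [5,6] "river" : PP/(N/PP)
      [6,7] "city" : N/PP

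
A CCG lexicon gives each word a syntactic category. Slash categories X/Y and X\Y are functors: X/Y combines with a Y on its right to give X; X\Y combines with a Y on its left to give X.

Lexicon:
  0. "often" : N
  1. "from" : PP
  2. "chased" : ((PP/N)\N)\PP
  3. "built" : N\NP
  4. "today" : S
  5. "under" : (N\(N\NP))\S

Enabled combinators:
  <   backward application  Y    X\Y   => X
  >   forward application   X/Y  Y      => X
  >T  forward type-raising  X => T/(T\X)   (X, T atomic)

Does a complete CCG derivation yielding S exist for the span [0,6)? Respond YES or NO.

NO

N PP ((PP/N)\N)\PP N\NP S (N\(N\NP))\S
CKY chart[0,6] = {N/(N\PP), NP/(NP\PP), PP, PP/(PP\PP), S/(S\PP)}; S ∉ chart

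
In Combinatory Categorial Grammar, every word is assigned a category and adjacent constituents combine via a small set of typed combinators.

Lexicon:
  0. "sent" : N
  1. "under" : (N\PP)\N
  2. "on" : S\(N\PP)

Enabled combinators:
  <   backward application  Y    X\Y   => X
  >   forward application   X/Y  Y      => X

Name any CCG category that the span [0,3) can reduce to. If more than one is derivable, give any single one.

[0,3] S   <
  [0,2] N\PP   <
    [0,1] "sent" : N
    [1,2] "under" : (N\PP)\N
  [2,3] "on" : S\(N\PP)

S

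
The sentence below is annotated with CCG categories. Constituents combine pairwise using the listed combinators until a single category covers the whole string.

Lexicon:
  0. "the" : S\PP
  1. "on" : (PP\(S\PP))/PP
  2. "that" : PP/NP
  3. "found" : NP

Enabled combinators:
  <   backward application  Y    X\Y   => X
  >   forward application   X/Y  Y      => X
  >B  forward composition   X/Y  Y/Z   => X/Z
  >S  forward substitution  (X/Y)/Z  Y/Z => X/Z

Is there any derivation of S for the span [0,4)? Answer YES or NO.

NO

S\PP (PP\(S\PP))/PP PP/NP NP
CKY chart[0,4] = {PP}; S ∉ chart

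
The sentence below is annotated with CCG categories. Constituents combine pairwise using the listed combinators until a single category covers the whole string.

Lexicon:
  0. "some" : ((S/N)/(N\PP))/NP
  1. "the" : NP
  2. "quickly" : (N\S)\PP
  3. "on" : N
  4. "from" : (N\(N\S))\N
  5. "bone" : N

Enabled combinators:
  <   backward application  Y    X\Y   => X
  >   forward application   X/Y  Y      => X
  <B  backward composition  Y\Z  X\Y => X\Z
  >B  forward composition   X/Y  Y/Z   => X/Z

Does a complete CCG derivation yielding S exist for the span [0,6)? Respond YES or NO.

[0,6] S   >
  [0,5] S/N   >
    [0,2] (S/N)/(N\PP)   >
      [0,1] "some" : ((S/N)/(N\PP))/NP
      [1,2] "the" : NP
    [2,5] N\PP   <B
      [2,3] "quickly" : (N\S)\PP
      [3,5] N\(N\S)   <
        [3,4] "on" : N
        [4,5] "from" : (N\(N\S))\N
  [5,6] "bone" : N

YES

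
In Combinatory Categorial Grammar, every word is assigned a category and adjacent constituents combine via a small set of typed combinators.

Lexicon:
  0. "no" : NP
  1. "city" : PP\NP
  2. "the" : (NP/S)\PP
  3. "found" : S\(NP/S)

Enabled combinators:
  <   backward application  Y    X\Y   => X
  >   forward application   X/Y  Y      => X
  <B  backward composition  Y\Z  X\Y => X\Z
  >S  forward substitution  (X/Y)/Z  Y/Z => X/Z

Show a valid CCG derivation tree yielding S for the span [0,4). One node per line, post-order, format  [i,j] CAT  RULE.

[0,1] NP  lex  "no"
[1,2] PP\NP  lex  "city"
[0,2] PP  <  k=1
[2,3] (NP/S)\PP  lex  "the"
[3,4] S\(NP/S)  lex  "found"
[2,4] S\PP  <B  k=3
[0,4] S  <  k=2

[0,4] S   <
  [0,2] PP   <
    [0,1] "no" : NP
    [1,2] "city" : PP\NP
  [2,4] S\PP   <B
    [2,3] "the" : (NP/S)\PP
    [3,4] "found" : S\(NP/S)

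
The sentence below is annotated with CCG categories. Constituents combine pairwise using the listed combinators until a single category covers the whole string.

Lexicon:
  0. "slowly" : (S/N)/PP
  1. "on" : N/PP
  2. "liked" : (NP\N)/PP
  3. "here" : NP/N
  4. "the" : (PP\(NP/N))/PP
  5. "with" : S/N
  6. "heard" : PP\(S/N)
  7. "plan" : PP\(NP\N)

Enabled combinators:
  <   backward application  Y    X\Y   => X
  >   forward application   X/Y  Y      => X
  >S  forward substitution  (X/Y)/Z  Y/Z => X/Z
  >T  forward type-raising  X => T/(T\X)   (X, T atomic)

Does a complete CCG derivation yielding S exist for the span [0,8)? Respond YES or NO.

[0,8] S   >
  [0,2] S/PP   >S
    [0,1] "slowly" : (S/N)/PP
    [1,2] "on" : N/PP
  [2,8] PP   <
    [2,7] NP\N   >
      [2,3] "liked" : (NP\N)/PP
      [3,7] PP   <
        [3,4] "here" : NP/N
        [4,7] PP\(NP/N)   >
          [4,5] "the" : (PP\(NP/N))/PP
          [5,7] PP   <
            [5,6] "with" : S/N
            [6,7] "heard" : PP\(S/N)
    [7,8] "plan" : PP\(NP\N)

YES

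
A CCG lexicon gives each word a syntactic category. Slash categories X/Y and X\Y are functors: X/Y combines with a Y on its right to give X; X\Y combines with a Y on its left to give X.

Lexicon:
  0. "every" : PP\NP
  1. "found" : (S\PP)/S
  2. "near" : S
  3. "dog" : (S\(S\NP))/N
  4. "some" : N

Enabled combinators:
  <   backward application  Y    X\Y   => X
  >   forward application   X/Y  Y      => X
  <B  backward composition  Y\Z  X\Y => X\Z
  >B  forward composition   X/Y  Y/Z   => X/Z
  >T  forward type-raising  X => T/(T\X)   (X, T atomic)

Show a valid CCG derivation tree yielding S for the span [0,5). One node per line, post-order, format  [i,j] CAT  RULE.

[0,1] PP\NP  lex  "every"
[1,2] (S\PP)/S  lex  "found"
[2,3] S  lex  "near"
[1,3] S\PP  >  k=2
[0,3] S\NP  <B  k=1
[3,4] (S\(S\NP))/N  lex  "dog"
[4,5] N  lex  "some"
[3,5] S\(S\NP)  >  k=4
[0,5] S  <  k=3

[0,5] S   <
  [0,3] S\NP   <B
    [0,1] "every" : PP\NP
    [1,3] S\PP   >
      [1,2] "found" : (S\PP)/S
      [2,3] "near" : S
  [3,5] S\(S\NP)   >
    [3,4] "dog" : (S\(S\NP))/N
    [4,5] "some" : N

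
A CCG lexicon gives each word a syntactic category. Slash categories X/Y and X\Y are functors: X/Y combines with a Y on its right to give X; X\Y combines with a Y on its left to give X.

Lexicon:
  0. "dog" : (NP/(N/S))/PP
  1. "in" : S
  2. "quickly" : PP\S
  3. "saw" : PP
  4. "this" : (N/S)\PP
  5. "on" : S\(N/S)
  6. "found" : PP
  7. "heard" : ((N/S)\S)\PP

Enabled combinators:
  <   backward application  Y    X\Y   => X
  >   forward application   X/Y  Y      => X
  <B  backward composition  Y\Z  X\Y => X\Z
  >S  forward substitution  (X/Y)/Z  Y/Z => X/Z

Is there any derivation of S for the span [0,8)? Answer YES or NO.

(NP/(N/S))/PP S PP\S PP (N/S)\PP S\(N/S) PP ((N/S)\S)\PP
CKY chart[0,8] = {NP}; S ∉ chart

NO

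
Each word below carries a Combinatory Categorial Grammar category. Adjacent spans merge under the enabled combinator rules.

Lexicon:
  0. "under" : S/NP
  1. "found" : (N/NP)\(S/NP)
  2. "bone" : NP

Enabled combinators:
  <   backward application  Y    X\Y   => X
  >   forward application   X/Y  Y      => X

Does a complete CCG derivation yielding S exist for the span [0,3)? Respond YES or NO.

NO

S/NP (N/NP)\(S/NP) NP
CKY chart[0,3] = {N}; S ∉ chart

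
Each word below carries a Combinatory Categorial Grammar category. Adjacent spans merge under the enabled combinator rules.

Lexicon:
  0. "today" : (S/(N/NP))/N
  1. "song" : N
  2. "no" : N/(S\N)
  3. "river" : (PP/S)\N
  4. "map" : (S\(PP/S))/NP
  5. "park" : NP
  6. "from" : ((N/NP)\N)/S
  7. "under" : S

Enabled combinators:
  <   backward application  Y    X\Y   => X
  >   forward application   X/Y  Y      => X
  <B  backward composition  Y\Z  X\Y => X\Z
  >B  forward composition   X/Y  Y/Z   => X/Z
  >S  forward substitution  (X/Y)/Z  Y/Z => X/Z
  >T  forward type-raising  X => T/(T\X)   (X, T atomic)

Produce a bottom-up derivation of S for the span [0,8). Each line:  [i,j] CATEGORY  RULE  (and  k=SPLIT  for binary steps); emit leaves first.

[0,1] (S/(N/NP))/N  lex  "today"
[1,2] N  lex  "song"
[0,2] S/(N/NP)  >  k=1
[2,3] N/(S\N)  lex  "no"
[3,4] (PP/S)\N  lex  "river"
[4,5] (S\(PP/S))/NP  lex  "map"
[5,6] NP  lex  "park"
[4,6] S\(PP/S)  >  k=5
[3,6] S\N  <B  k=4
[2,6] N  >  k=3
[6,7] ((N/NP)\N)/S  lex  "from"
[7,8] S  lex  "under"
[6,8] (N/NP)\N  >  k=7
[2,8] N/NP  <  k=6
[0,8] S  >  k=2

[0,8] S   >
  [0,2] S/(N/NP)   >
    [0,1] "today" : (S/(N/NP))/N
    [1,2] "song" : N
  [2,8] N/NP   <
    [2,6] N   >
      [2,3] "no" : N/(S\N)
      [3,6] S\N   <B
        [3,4] "river" : (PP/S)\N
        [4,6] S\(PP/S)   >
          [4,5] "map" : (S\(PP/S))/NP
          [5,6] "park" : NP
    [6,8] (N/NP)\N   >
      [6,7] "from" : ((N/NP)\N)/S
      [7,8] "under" : S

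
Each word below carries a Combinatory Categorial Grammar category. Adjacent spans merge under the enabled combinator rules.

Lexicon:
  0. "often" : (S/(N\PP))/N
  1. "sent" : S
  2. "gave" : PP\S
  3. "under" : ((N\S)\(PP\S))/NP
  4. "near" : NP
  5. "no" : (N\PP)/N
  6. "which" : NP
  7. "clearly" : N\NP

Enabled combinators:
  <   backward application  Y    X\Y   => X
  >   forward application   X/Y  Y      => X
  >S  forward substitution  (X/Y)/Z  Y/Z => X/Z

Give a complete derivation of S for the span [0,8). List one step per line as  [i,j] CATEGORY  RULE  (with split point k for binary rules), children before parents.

[0,1] (S/(N\PP))/N  lex  "often"
[1,2] S  lex  "sent"
[2,3] PP\S  lex  "gave"
[3,4] ((N\S)\(PP\S))/NP  lex  "under"
[4,5] NP  lex  "near"
[3,5] (N\S)\(PP\S)  >  k=4
[2,5] N\S  <  k=3
[1,5] N  <  k=2
[0,5] S/(N\PP)  >  k=1
[5,6] (N\PP)/N  lex  "no"
[6,7] NP  lex  "which"
[7,8] N\NP  lex  "clearly"
[6,8] N  <  k=7
[5,8] N\PP  >  k=6
[0,8] S  >  k=5

[0,8] S   >
  [0,5] S/(N\PP)   >
    [0,1] "often" : (S/(N\PP))/N
    [1,5] N   <
      [1,2] "sent" : S
      [2,5] N\S   <
        [2,3] "gave" : PP\S
        [3,5] (N\S)\(PP\S)   >
          [3,4] "under" : ((N\S)\(PP\S))/NP
          [4,5] "near" : NP
  [5,8] N\PP   >
    [5,6] "no" : (N\PP)/N
    [6,8] N   <
      [6,7] "which" : NP
      [7,8] "clearly" : N\NP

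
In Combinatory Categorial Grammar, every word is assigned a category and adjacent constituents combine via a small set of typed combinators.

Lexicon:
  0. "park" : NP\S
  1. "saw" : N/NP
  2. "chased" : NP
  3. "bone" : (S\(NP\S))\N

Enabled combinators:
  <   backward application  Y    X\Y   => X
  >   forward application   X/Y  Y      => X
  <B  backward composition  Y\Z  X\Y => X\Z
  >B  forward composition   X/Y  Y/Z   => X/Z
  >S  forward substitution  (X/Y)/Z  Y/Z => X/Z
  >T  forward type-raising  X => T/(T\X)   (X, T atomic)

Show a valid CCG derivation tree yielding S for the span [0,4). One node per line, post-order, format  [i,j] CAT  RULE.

[0,4] S   <
  [0,1] "park" : NP\S
  [1,4] S\(NP\S)   <
    [1,3] N   >
      [1,2] "saw" : N/NP
      [2,3] "chased" : NP
    [3,4] "bone" : (S\(NP\S))\N

[0,1] NP\S  lex  "park"
[1,2] N/NP  lex  "saw"
[2,3] NP  lex  "chased"
[1,3] N  >  k=2
[3,4] (S\(NP\S))\N  lex  "bone"
[1,4] S\(NP\S)  <  k=3
[0,4] S  <  k=1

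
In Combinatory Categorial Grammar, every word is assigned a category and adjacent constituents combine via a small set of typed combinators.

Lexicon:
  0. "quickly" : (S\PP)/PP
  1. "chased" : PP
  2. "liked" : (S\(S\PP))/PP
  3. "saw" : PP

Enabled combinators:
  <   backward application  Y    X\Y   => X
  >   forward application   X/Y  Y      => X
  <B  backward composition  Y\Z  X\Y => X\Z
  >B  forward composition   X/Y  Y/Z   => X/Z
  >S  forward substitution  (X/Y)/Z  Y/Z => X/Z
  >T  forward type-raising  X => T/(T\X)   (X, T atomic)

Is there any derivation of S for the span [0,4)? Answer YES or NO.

YES

[0,4] S   <
  [0,2] S\PP   >
    [0,1] "quickly" : (S\PP)/PP
    [1,2] "chased" : PP
  [2,4] S\(S\PP)   >
    [2,3] "liked" : (S\(S\PP))/PP
    [3,4] "saw" : PP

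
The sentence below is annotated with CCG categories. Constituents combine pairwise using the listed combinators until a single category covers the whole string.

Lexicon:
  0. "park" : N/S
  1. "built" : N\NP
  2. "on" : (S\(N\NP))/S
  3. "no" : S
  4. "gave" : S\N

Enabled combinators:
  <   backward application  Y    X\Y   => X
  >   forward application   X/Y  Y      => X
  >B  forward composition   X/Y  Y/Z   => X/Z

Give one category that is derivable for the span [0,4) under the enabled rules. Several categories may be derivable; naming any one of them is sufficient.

N

[0,5] S   <
  [0,4] N   >
    [0,1] "park" : N/S
    [1,4] S   <
      [1,2] "built" : N\NP
      [2,4] S\(N\NP)   >
        [2,3] "on" : (S\(N\NP))/S
        [3,4] "no" : S
  [4,5] "gave" : S\N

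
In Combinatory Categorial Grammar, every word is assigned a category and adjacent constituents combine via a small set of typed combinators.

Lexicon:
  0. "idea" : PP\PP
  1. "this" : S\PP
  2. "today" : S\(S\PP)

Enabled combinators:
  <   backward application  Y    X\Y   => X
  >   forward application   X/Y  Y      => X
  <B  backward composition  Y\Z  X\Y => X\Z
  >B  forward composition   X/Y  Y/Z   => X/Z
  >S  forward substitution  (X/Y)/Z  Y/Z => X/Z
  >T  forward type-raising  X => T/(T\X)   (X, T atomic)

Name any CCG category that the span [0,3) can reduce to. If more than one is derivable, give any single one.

S

[0,3] S   <
  [0,2] S\PP   <B
    [0,1] "idea" : PP\PP
    [1,2] "this" : S\PP
  [2,3] "today" : S\(S\PP)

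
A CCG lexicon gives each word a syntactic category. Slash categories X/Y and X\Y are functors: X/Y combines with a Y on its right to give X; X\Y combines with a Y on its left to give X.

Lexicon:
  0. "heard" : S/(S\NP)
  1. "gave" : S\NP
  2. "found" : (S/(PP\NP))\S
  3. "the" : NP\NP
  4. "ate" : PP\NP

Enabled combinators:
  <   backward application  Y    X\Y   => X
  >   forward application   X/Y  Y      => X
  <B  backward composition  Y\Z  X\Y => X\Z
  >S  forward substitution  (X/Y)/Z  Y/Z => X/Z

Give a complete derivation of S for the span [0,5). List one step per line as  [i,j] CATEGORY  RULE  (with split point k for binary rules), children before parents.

[0,5] S   >
  [0,3] S/(PP\NP)   <
    [0,2] S   >
      [0,1] "heard" : S/(S\NP)
      [1,2] "gave" : S\NP
    [2,3] "found" : (S/(PP\NP))\S
  [3,5] PP\NP   <B
    [3,4] "the" : NP\NP
    [4,5] "ate" : PP\NP

[0,1] S/(S\NP)  lex  "heard"
[1,2] S\NP  lex  "gave"
[0,2] S  >  k=1
[2,3] (S/(PP\NP))\S  lex  "found"
[0,3] S/(PP\NP)  <  k=2
[3,4] NP\NP  lex  "the"
[4,5] PP\NP  lex  "ate"
[3,5] PP\NP  <B  k=4
[0,5] S  >  k=3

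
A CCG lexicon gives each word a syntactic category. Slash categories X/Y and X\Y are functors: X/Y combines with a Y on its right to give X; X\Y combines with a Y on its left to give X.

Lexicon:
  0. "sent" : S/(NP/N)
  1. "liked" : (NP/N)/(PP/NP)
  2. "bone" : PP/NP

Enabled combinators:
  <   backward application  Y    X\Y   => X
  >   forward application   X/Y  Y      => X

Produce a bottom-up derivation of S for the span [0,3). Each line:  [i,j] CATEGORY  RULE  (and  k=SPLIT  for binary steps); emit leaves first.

[0,3] S   >
  [0,1] "sent" : S/(NP/N)
  [1,3] NP/N   >
    [1,2] "liked" : (NP/N)/(PP/NP)
    [2,3] "bone" : PP/NP

[0,1] S/(NP/N)  lex  "sent"
[1,2] (NP/N)/(PP/NP)  lex  "liked"
[2,3] PP/NP  lex  "bone"
[1,3] NP/N  >  k=2
[0,3] S  >  k=1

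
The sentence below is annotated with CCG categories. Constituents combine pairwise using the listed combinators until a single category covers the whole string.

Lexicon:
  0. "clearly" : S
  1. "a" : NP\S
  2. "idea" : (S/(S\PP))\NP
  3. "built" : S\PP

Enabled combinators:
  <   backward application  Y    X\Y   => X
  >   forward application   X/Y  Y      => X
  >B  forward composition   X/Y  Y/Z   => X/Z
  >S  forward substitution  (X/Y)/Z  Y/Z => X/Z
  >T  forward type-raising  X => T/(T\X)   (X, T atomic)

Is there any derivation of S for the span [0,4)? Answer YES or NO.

[0,4] S   >
  [0,3] S/(S\PP)   <
    [0,2] NP   >
      [0,1] NP/(NP\S)   >T
        [0,1] "clearly" : S
      [1,2] "a" : NP\S
    [2,3] "idea" : (S/(S\PP))\NP
  [3,4] "built" : S\PP

YES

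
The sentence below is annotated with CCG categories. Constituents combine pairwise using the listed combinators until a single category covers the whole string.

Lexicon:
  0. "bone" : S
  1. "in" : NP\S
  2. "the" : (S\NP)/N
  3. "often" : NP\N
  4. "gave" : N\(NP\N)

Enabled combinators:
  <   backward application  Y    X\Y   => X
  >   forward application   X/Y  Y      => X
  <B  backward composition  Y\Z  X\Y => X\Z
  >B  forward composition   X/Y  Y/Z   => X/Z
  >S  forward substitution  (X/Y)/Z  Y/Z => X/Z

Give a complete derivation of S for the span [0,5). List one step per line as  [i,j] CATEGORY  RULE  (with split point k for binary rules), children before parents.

[0,1] S  lex  "bone"
[1,2] NP\S  lex  "in"
[0,2] NP  <  k=1
[2,3] (S\NP)/N  lex  "the"
[3,4] NP\N  lex  "often"
[4,5] N\(NP\N)  lex  "gave"
[3,5] N  <  k=4
[2,5] S\NP  >  k=3
[0,5] S  <  k=2

[0,5] S   <
  [0,2] NP   <
    [0,1] "bone" : S
    [1,2] "in" : NP\S
  [2,5] S\NP   >
    [2,3] "the" : (S\NP)/N
    [3,5] N   <
      [3,4] "often" : NP\N
      [4,5] "gave" : N\(NP\N)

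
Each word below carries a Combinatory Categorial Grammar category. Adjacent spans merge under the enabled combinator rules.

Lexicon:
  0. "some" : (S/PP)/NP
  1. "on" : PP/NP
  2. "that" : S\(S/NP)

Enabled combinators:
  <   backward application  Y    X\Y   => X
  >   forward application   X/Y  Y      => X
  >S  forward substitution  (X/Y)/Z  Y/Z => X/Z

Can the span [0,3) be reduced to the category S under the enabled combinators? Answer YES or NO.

[0,3] S   <
  [0,2] S/NP   >S
    [0,1] "some" : (S/PP)/NP
    [1,2] "on" : PP/NP
  [2,3] "that" : S\(S/NP)

YES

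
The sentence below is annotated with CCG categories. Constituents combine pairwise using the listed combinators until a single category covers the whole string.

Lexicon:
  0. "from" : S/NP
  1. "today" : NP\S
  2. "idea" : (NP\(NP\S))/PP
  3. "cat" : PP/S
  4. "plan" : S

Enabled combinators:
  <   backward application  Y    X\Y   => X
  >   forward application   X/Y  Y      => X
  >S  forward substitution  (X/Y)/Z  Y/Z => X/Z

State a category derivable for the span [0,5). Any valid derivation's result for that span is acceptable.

[0,5] S   >
  [0,1] "from" : S/NP
  [1,5] NP   <
    [1,2] "today" : NP\S
    [2,5] NP\(NP\S)   >
      [2,3] "idea" : (NP\(NP\S))/PP
      [3,5] PP   >
        [3,4] "cat" : PP/S
        [4,5] "plan" : S

S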